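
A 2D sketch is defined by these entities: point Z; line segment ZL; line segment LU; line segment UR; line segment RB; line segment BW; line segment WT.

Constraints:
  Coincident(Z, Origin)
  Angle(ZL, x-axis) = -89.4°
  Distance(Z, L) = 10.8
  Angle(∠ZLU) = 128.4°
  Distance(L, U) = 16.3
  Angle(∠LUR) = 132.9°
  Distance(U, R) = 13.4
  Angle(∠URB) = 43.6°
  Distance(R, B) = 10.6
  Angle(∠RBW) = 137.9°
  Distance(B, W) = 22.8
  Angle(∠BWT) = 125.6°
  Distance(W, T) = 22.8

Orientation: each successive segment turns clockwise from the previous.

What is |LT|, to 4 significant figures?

29.71

∠RBW = 137.9° gives BW at -6.600° from the x-axis; with |BW| = 22.8, W = (5.458, -15.63). ∠BWT = 125.6° gives WT at -61.00° from the x-axis; with |WT| = 22.8, T = (16.51, -35.58). Then |LT| = |T − L| = 29.71.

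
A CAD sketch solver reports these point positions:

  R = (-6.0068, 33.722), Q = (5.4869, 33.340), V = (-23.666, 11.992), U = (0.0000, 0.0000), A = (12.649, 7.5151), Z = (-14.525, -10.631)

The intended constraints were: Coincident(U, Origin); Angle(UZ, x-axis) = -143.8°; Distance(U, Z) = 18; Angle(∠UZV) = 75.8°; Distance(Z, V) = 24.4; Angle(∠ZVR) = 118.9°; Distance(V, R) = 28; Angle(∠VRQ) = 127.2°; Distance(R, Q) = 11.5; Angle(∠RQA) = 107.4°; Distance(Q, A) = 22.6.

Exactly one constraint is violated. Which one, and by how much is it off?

Distance(Q, A) = 22.6 — off by 4.20.

U = (0.00, 0.00) ✓; UZ at -143.8° ✓; |UZ| = 18.00 ✓; ∠UZV = 75.80° ✓; |ZV| = 24.40 ✓; ∠ZVR = 118.9° ✓; |VR| = 28.00 ✓; ∠VRQ = 127.2° ✓; |RQ| = 11.50 ✓; ∠RQA = 107.4° ✓; |QA| = 26.80 ✗.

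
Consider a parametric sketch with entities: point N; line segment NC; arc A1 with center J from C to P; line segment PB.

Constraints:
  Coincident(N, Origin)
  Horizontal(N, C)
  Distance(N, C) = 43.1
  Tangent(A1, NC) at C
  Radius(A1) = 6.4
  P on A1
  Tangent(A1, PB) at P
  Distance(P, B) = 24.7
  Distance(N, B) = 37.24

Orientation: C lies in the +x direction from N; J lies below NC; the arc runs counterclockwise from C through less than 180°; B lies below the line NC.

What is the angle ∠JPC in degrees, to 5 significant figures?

57.725°

N is at the origin; NC is horizontal with |NC| = 43.1 and C on the +x side, so C = (43.100, 0.0000). A1 meets NC tangentially, so JC is at right angles to NC, so J = C + (0, -6.4) = (43.100, -6.4000). Since JP ⟂ PB (tangency), |JB| = √(6.4² + 24.7²) = 25.516 regardless of where P sits on A1. So B lies on both circle(N, 37.24) and circle(J, 25.516); the below-NC intersection is B = (26.707, -25.953). P is the foot of the tangent from B: P = (37.321, -3.6498).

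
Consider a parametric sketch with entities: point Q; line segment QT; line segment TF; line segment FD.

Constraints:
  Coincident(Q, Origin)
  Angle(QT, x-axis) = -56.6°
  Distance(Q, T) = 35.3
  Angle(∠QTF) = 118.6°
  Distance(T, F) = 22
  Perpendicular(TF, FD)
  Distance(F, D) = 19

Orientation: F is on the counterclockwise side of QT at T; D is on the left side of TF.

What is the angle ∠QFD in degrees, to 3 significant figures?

51.5°

Q is at the origin; QT runs at -56.6° with length 35.3, so T = 35.3·(cos -56.6°, sin -56.6°) = (19.4, -29.5). ∠QTF = 118.6°, so TF runs at -56.6° + (180° − 118.6°) = 4.80° from the x-axis; with |TF| = 22.0, F = T + 22.0·(cos 4.80°, sin 4.80°) = (41.4, -27.6). TF ⟂ FD; with |FD| = 19.0 on the left of TF, D = F + 19.0·(-0.0837, 0.996) = (39.8, -8.70). Then cos ∠QFD = FQ·FD / (|FQ||FD|), giving 51.5°.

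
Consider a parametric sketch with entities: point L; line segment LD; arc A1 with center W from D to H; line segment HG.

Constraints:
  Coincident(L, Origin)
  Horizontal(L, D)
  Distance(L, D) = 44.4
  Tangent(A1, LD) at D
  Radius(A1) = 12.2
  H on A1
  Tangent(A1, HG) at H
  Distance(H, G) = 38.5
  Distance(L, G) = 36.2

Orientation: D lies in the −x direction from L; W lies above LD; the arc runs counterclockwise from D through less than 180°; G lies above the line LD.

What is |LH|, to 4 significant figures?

35.19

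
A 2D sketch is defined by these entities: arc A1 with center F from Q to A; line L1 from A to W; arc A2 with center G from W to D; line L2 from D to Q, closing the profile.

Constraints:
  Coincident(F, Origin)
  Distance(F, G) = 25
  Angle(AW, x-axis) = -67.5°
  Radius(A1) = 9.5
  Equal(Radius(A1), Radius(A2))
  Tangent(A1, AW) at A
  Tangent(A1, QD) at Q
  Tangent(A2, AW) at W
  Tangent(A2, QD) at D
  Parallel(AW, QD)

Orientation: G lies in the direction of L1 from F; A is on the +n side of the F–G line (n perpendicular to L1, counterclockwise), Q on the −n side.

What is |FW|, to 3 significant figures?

26.7

The slot axis is L1's direction at -67.5°, so u = (cos -67.5°, sin -67.5°) = (0.383, -0.924) and n = (−sin -67.5°, cos -67.5°) = (0.924, 0.383). F is at the origin and G lies 25.0 along u from F, so G = 25.0·u = (9.57, -23.1). Tangency of A1 to both parallel lines with radius 9.5 puts A and Q at F ± 9.5·n: A = (8.78, 3.64), Q = (-8.78, -3.64). Equal radii place W and D the same way about G: W = G + 9.5·n = (18.3, -19.5), D = G − 9.5·n = (0.790, -26.7). Then |FW| = |W − F| = 26.7.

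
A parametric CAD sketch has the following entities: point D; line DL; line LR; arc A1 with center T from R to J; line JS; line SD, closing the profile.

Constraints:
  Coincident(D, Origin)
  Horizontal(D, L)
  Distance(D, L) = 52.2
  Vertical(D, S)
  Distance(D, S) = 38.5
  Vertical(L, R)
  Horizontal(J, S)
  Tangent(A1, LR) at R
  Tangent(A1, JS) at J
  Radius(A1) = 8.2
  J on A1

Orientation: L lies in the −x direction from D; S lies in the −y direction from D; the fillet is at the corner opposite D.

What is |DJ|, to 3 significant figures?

58.5

The virtual corner opposite D is at (-52.2, -38.5). Tangency of A1 to LR means the radius TR is perpendicular to LR and the tangent condition forces TJ to be normal to JS, with radius 8.2, so the center T sits 8.2 in from both sides at T = (-44.0, -30.3). That places the tangent points at R = (-52.2, -30.3) on LR and J = (-44.0, -38.5) on JS. Then |DJ| = |J − D| = 58.5.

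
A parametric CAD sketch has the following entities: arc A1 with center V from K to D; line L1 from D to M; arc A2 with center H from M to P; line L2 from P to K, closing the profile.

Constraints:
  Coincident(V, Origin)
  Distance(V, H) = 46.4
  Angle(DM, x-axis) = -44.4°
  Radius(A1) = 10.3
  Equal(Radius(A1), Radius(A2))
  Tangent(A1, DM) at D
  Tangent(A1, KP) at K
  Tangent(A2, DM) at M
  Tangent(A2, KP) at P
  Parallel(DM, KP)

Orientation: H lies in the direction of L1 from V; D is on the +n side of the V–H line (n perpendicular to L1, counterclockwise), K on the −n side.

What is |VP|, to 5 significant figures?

47.529

The slot axis is L1's direction at -44.4°, so u = (cos -44.4°, sin -44.4°) = (0.71447, -0.69966) and n = (−sin -44.4°, cos -44.4°) = (0.69966, 0.71447). V is at the origin and H lies 46.4 along u from V, so H = 46.4·u = (33.152, -32.464). Tangency of A1 to both parallel lines with radius 10.3 puts D and K at V ± 10.3·n: D = (7.2065, 7.3591), K = (-7.2065, -7.3591). Equal radii place M and P the same way about H: M = H + 10.3·n = (40.358, -25.105), P = H − 10.3·n = (25.945, -39.823). Then |VP| = |P − V| = 47.529.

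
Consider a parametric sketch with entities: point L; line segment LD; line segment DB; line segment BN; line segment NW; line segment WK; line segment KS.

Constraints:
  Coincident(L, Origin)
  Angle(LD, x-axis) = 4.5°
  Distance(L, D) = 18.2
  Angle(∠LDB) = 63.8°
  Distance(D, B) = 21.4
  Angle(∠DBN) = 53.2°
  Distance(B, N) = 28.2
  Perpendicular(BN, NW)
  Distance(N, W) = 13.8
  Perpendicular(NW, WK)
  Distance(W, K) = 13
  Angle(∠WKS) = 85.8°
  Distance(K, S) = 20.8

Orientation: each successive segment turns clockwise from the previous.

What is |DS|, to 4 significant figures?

24.39

L is at the origin; LD runs at 4.5° with length 18.2, so D = (18.14, 1.428). ∠LDB = 63.8° gives DB at -111.7° from the x-axis; with |DB| = 21.4, B = (10.23, -18.46). ∠DBN = 53.2° gives BN at 121.5° from the x-axis; with |BN| = 28.2, N = (-4.503, 5.589). BN is perpendicular to NW, so NW runs at 31.50°; with |NW| = 13.8, W = (7.263, 12.80). NW is perpendicular to WK, so WK runs at -58.50°; with |WK| = 13.0, K = (14.06, 1.715). ∠WKS = 85.8° gives KS at -152.7° from the x-axis; with |KS| = 20.8, S = (-4.427, -7.825). Then |DS| = |S − D| = 24.39.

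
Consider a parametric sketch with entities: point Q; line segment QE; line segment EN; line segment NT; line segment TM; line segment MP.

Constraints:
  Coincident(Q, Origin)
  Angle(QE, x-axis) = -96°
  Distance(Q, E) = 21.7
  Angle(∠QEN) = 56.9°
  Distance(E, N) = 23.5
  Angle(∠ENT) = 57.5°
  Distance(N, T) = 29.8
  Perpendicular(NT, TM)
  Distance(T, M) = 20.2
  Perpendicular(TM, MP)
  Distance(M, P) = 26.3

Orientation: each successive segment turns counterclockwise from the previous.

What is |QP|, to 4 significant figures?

27.07

Q is at the origin; QE runs at -96.0° with length 21.7, so E = (-2.268, -21.58). ∠QEN = 56.9° gives EN at 27.10° from the x-axis; with |EN| = 23.5, N = (18.65, -10.88). ∠ENT = 57.5° gives NT at 149.6° from the x-axis; with |NT| = 29.8, T = (-7.051, 4.204). The perpendicularity gives TM at right angles to NT, so TM runs at -120.4°; with |TM| = 20.2, M = (-17.27, -13.22). The perpendicularity gives MP at right angles to TM, so MP runs at -30.40°; with |MP| = 26.3, P = (5.411, -26.53). Then |QP| = |P − Q| = 27.07.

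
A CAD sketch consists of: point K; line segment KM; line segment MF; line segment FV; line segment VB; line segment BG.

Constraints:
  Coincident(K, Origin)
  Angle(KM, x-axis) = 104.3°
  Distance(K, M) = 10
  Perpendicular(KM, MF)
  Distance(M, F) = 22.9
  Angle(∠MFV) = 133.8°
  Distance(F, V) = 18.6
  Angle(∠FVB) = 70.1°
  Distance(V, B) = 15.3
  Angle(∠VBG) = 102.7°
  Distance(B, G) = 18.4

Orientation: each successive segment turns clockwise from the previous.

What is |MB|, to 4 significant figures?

29.32

∠MFV = 133.8° gives FV at -31.90° from the x-axis; with |FV| = 18.6, V = (35.51, 5.517). ∠FVB = 70.1° gives VB at -141.8° from the x-axis; with |VB| = 15.3, B = (23.49, -3.944). Then |MB| = |B − M| = 29.32.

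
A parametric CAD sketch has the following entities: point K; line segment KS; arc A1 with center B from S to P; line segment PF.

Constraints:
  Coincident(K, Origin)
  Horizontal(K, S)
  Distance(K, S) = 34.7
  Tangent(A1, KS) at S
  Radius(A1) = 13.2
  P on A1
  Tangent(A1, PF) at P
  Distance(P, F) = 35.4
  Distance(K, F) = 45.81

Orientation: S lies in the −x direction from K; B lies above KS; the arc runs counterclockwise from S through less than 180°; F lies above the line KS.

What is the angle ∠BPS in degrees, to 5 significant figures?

52.489°

K is at the origin; K and S share the same y with |KS| = 34.7 and S on the −x side, so S = (-34.700, 0.0000). The tangent condition forces BS to be normal to KS, so B = S + (0, 13.2) = (-34.700, 13.200). Since BP ⟂ PF (tangency), |BF| = √(13.2² + 35.4²) = 37.781 regardless of where P sits on A1. So F lies on both circle(K, 45.81) and circle(B, 37.781); the above-KS intersection is F = (-12.799, 43.986). P is the foot of the tangent from F: P = (-21.948, 9.7884).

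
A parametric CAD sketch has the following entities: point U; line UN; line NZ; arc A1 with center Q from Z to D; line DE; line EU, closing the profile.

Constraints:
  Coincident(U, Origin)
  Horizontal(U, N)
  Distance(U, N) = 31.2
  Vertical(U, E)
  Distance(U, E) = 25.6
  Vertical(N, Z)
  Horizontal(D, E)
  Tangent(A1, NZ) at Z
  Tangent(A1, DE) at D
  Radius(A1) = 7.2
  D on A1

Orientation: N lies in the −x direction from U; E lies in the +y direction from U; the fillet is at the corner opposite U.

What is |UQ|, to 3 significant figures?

30.2

U is at the origin; U and N share the same y with |UN| = 31.2 and N on the −x side, so N = (-31.2, 0.00). UE is vertical with |UE| = 25.6 and E on the +y side, so E = (0.00, 25.6). The virtual corner opposite U is at (-31.2, 25.6). A1 meets NZ tangentially, so QZ is at right angles to NZ and A1 meets DE tangentially, so QD is at right angles to DE, with radius 7.2, so the center Q sits 7.2 in from both sides at Q = (-24.0, 18.4). Then |UQ| = |Q − U| = 30.2.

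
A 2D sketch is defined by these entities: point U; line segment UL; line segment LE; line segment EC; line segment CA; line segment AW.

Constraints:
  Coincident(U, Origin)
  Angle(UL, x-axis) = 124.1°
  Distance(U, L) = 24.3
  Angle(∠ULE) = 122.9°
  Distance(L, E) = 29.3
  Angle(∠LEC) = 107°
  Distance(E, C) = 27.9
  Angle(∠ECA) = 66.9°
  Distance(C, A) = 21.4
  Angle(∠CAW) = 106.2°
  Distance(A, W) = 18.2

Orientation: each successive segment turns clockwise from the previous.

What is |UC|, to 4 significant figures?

51.04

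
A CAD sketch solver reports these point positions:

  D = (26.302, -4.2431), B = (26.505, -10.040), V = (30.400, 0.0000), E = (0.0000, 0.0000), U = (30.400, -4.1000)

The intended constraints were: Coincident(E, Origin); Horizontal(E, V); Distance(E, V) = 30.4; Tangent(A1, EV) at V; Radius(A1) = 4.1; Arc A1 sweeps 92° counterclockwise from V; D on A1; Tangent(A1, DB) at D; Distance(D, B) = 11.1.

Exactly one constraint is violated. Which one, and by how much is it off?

Distance(D, B) = 11.1 — off by 5.30.

E = (0.00, 0.00) ✓; E.y = 0.00, V.y = 0.00 ✓; |EV| = 30.40 ✓; ∠(UV, VE) = 90.00° ✓; |UV| = 4.100 ✓; bearing(U→D) − bearing(U→V) = 92.00° ✓; |UD| = 4.100 ✓; ∠(UD, DB) = 89.99° ✓; |DB| = 5.800 ✗.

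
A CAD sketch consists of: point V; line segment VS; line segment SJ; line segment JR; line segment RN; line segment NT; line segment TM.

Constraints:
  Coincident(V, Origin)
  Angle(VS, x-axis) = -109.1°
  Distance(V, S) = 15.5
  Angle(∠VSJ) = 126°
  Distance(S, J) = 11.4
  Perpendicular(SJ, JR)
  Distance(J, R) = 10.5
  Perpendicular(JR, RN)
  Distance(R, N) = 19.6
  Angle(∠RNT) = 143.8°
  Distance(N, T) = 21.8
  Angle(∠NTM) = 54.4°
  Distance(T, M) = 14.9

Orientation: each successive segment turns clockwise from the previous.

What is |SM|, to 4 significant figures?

13.60

V is at the origin; VS runs at -109.1° with length 15.5, so S = (-5.072, -14.65). ∠VSJ = 126.0° gives SJ at -163.1° from the x-axis; with |SJ| = 11.4, J = (-15.98, -17.96). The perpendicularity gives JR at right angles to SJ, so JR runs at 106.9°; with |JR| = 10.5, R = (-19.03, -7.914). JR ⟂ RN, so RN runs at 16.90°; with |RN| = 19.6, N = (-0.2784, -2.216). ∠RNT = 143.8° gives NT at -19.30° from the x-axis; with |NT| = 21.8, T = (20.30, -9.422). ∠NTM = 54.4° gives TM at -144.9° from the x-axis; with |TM| = 14.9, M = (8.106, -17.99). Then |SM| = |M − S| = 13.60.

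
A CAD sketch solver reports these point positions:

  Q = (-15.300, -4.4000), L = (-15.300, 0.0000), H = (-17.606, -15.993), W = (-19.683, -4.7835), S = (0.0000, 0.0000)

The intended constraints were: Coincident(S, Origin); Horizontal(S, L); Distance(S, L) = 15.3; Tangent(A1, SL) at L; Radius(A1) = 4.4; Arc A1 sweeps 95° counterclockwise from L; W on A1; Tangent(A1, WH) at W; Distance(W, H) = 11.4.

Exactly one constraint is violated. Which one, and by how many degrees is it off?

Tangent(A1, WH) at W — off by 5.50°.

S = (0.00, 0.00) ✓; S.y = 0.00, L.y = 0.00 ✓; |SL| = 15.30 ✓; ∠(QL, LS) = 90.00° ✓; |QL| = 4.400 ✓; bearing(Q→W) − bearing(Q→L) = 95.00° ✓; |QW| = 4.400 ✓; ∠(QW, WH) = 84.50° ✗; |WH| = 11.40 ✓.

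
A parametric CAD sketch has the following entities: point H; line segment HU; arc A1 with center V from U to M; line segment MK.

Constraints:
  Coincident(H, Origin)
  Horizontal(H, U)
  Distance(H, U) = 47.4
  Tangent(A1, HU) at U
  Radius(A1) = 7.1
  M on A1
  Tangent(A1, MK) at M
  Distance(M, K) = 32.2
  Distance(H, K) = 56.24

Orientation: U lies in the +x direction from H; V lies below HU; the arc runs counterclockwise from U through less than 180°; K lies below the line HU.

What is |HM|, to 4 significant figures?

40.92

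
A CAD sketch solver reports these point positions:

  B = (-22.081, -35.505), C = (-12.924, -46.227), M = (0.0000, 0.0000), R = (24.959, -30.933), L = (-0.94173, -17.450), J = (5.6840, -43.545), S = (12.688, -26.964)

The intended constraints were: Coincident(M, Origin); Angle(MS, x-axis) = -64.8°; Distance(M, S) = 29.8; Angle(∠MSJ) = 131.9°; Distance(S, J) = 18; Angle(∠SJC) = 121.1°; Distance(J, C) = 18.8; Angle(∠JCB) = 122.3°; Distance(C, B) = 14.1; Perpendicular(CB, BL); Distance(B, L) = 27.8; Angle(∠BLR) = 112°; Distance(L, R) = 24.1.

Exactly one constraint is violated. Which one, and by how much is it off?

Distance(L, R) = 24.1 — off by 5.10.

M = (0.00, 0.00) ✓; MS at -64.80° ✓; |MS| = 29.80 ✓; ∠MSJ = 131.9° ✓; |SJ| = 18.00 ✓; ∠SJC = 121.1° ✓; |JC| = 18.80 ✓; ∠JCB = 122.3° ✓; |CB| = 14.10 ✓; ∠(CB, BL) = 90.00° ✓; |BL| = 27.80 ✓; ∠BLR = 112.0° ✓; |LR| = 29.20 ✗.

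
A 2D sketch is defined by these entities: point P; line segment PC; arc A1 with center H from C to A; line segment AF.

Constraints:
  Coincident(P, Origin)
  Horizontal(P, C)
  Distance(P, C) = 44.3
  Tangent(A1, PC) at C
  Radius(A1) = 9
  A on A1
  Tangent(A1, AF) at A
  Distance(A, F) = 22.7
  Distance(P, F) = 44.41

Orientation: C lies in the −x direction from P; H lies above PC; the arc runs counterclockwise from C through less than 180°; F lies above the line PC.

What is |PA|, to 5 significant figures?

36.233

Checks: ∠(HC, CP) = 90.00° ✓; |HC| = 9.000 ✓; |HA| = 9.000 ✓; ∠(HA, AF) = 90.00° ✓; |AF| = 22.70 ✓; |PF| = 44.41 ✓.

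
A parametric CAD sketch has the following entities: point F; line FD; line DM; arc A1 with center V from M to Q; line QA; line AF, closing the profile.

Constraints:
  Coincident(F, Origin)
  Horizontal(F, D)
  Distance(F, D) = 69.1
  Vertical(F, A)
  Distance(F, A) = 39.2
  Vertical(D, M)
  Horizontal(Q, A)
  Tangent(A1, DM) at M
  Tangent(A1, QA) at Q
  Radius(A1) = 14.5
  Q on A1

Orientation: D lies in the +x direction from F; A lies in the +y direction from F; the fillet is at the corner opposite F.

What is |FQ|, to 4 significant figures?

67.21

The virtual corner opposite F is at (69.10, 39.20). Since A1 is tangent to DM there, VM ⟂ DM and since A1 is tangent to QA there, VQ ⟂ QA, with radius 14.5, so the center V sits 14.5 in from both sides at V = (54.60, 24.70). That places the tangent points at M = (69.10, 24.70) on DM and Q = (54.60, 39.20) on QA. Then |FQ| = |Q − F| = 67.21.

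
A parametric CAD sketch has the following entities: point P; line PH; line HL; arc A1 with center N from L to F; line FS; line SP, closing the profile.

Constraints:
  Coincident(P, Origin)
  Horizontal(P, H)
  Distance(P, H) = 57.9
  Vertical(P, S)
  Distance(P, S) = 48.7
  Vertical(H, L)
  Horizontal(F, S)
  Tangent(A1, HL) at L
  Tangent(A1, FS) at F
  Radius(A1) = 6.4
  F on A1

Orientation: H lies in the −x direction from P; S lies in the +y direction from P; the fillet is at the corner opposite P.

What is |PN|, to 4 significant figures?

66.64

P is at the origin; P and H share the same y with |PH| = 57.9 and H on the −x side, so H = (-57.90, 0.000). PS is vertical with |PS| = 48.7 and S on the +y side, so S = (0.000, 48.70). The virtual corner opposite P is at (-57.90, 48.70). Since A1 is tangent to HL there, NL ⟂ HL and tangency of A1 to FS means the radius NF is perpendicular to FS, with radius 6.4, so the center N sits 6.4 in from both sides at N = (-51.50, 42.30). Then |PN| = |N − P| = 66.64.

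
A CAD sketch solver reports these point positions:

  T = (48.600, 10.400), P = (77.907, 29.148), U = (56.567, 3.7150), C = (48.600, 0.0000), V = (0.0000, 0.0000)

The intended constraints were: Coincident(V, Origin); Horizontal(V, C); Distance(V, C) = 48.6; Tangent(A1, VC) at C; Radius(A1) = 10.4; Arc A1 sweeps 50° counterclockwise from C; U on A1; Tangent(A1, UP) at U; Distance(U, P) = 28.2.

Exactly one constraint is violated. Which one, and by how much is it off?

Distance(U, P) = 28.2 — off by 5.00.

V = (0.00, 0.00) ✓; V.y = 0.00, C.y = 0.00 ✓; |VC| = 48.60 ✓; ∠(TC, CV) = 90.00° ✓; |TC| = 10.40 ✓; bearing(T→U) − bearing(T→C) = 50.00° ✓; |TU| = 10.40 ✓; ∠(TU, UP) = 90.00° ✓; |UP| = 33.20 ✗.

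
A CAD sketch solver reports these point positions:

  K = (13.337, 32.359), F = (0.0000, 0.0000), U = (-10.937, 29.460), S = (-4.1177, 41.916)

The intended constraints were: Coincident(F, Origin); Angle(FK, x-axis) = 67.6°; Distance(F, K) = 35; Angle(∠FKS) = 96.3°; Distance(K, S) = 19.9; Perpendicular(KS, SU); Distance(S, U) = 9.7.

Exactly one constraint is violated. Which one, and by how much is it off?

Distance(S, U) = 9.7 — off by 4.50.

F = (0.00, 0.00) ✓; FK at 67.60° ✓; |FK| = 35.00 ✓; ∠FKS = 96.30° ✓; |KS| = 19.90 ✓; ∠(KS, SU) = 90.00° ✓; |SU| = 14.20 ✗.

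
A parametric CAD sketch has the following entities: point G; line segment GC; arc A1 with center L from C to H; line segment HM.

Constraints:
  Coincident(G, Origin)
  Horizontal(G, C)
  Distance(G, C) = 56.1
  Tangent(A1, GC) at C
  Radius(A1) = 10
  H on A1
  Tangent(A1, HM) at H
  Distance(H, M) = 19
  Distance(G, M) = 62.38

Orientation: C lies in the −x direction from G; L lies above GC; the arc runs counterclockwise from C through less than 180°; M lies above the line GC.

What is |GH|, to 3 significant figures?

48.8

G is at the origin; G and C share the same y with |GC| = 56.1 and C on the −x side, so C = (-56.1, 0.00). Tangency of A1 to GC means the radius LC is perpendicular to GC, so L = C + (0, 10) = (-56.1, 10.0). Since LH ⟂ HM (tangency), |LM| = √(10.0² + 19.0²) = 21.5 regardless of where H sits on A1. So M lies on both circle(G, 62.38) and circle(L, 21.5); the above-GC intersection is M = (-53.9, 31.4). H is the foot of the tangent from M: H = (-46.8, 13.7).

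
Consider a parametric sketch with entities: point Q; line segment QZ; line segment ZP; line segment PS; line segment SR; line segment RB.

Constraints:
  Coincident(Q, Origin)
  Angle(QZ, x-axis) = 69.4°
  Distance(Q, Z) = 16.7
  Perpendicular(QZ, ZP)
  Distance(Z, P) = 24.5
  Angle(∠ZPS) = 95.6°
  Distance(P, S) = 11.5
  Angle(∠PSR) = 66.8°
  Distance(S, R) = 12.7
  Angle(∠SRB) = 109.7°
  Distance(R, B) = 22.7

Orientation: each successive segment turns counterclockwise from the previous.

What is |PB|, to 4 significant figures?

19.16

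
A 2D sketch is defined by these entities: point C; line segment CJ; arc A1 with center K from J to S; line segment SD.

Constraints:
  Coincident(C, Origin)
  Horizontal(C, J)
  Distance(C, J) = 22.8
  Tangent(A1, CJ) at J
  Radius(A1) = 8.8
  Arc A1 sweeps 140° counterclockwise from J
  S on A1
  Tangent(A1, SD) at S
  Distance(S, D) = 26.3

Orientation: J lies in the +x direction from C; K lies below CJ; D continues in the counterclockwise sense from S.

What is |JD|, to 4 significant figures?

35.54

On A1, J sits at bearing 90° from K; a 140° counterclockwise sweep puts S at bearing 230°, so S = K + 8.8·(cos 230°, sin 230°) = (17.14, -15.54). A1 meets SD tangentially, so KS is at right angles to SD, so SD runs along (−sin 230°, cos 230°); with |SD| = 26.3, D = (37.29, -32.45). Then |JD| = |D − J| = 35.54.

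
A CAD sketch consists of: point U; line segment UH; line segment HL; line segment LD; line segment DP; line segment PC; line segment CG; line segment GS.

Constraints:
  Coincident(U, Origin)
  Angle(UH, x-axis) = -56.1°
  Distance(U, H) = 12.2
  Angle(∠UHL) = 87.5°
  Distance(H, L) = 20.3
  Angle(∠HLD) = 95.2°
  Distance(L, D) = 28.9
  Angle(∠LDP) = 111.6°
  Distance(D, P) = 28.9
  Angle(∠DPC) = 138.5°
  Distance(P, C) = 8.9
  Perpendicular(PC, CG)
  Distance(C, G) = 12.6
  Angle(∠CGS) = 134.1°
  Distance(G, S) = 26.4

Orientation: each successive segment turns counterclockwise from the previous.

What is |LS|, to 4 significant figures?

15.45

U is at the origin; UH runs at -56.1° with length 12.2, so H = (6.804, -10.13). ∠UHL = 87.5° gives HL at 36.40° from the x-axis; with |HL| = 20.3, L = (23.14, 1.920). ∠HLD = 95.2° gives LD at 121.2° from the x-axis; with |LD| = 28.9, D = (8.173, 26.64). ∠LDP = 111.6° gives DP at -170.4° from the x-axis; with |DP| = 28.9, P = (-20.32, 21.82). ∠DPC = 138.5° gives PC at -128.9° from the x-axis; with |PC| = 8.9, C = (-25.91, 14.89). The perpendicularity gives CG at right angles to PC, so CG runs at -38.90°; with |CG| = 12.6, G = (-16.11, 6.982). ∠CGS = 134.1° gives GS at 7.000° from the x-axis; with |GS| = 26.4, S = (10.10, 10.20). Then |LS| = |S − L| = 15.45.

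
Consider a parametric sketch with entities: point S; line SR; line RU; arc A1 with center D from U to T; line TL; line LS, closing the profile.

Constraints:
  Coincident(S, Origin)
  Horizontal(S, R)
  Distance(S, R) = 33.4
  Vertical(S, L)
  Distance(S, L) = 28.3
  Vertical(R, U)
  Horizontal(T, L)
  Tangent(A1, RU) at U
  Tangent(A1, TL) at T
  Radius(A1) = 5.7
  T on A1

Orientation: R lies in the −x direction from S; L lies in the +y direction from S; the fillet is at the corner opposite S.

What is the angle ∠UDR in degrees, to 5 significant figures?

75.845°

The virtual corner opposite S is at (-33.400, 28.300). The tangent condition forces DU to be normal to RU and A1 meets TL tangentially, so DT is at right angles to TL, with radius 5.7, so the center D sits 5.7 in from both sides at D = (-27.700, 22.600). That places the tangent points at U = (-33.400, 22.600) on RU and T = (-27.700, 28.300) on TL. Then cos ∠UDR = DU·DR / (|DU||DR|), giving 75.845°.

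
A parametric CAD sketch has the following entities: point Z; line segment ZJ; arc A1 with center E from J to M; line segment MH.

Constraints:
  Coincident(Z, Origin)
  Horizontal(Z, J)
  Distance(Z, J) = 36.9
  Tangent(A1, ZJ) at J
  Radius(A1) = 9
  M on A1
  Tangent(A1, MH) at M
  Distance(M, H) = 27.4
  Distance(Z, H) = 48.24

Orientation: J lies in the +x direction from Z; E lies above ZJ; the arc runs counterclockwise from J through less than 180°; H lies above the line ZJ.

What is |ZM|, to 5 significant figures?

46.670

Checks: Z.y = 0.00, J.y = 0.00 ✓; |EM| = 9.000 ✓; ∠(EM, MH) = 90.00° ✓; |MH| = 27.40 ✓; |ZH| = 48.24 ✓.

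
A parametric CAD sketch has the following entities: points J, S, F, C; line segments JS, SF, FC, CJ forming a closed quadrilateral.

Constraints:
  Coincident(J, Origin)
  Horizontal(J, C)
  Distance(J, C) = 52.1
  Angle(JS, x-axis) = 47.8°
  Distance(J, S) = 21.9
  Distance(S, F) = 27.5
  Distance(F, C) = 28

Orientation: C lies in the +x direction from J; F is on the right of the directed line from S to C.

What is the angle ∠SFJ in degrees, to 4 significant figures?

47.25°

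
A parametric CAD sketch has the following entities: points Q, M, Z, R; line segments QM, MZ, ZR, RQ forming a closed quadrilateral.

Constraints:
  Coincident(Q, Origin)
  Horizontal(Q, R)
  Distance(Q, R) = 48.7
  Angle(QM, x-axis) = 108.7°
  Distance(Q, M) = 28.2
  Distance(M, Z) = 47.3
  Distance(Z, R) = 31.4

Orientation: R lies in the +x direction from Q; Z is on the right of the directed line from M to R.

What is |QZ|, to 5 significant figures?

22.312

Q is at the origin; QR is horizontal with |QR| = 48.7 and R in +x, so R = (48.7, 0). QM runs at 108.7° with |QM| = 28.2, so M = (-9.0413, 26.711). Z is determined by |MZ| = 47.3 and |ZR| = 31.4 together: it lies at the intersection of circle(M, 47.3) and circle(R, 31.4). With |MR| = 63.620, the foot of the radical line on MR is 41.645 from M and the perpendicular offset is √(47.3² − 41.645²) = 22.428. Taking the right-of-MR solution: Z = (19.338, -11.129).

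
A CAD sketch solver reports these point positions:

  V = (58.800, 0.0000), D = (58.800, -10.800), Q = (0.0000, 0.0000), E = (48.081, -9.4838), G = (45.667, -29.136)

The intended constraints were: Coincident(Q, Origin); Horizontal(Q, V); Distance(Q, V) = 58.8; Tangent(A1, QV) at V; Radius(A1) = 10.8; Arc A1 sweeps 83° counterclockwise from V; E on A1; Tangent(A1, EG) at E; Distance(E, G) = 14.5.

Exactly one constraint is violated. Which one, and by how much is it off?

Distance(E, G) = 14.5 — off by 5.30.

Q = (0.00, 0.00) ✓; Q.y = 0.00, V.y = 0.00 ✓; |QV| = 58.80 ✓; ∠(DV, VQ) = 90.00° ✓; |DV| = 10.80 ✓; bearing(D→E) − bearing(D→V) = 83.00° ✓; |DE| = 10.80 ✓; ∠(DE, EG) = 90.00° ✓; |EG| = 19.80 ✗.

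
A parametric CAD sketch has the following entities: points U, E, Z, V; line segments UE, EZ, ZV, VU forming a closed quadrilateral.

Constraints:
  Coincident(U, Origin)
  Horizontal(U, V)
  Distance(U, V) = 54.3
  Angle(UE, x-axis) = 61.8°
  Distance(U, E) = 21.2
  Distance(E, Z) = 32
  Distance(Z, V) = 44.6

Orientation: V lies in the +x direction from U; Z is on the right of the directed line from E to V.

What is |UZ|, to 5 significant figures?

17.705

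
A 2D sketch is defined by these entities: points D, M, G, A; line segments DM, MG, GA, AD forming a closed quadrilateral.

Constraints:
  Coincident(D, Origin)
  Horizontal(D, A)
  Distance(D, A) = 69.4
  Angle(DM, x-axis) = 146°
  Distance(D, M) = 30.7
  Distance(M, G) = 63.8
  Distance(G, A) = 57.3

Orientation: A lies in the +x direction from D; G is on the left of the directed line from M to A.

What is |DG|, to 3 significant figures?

54.6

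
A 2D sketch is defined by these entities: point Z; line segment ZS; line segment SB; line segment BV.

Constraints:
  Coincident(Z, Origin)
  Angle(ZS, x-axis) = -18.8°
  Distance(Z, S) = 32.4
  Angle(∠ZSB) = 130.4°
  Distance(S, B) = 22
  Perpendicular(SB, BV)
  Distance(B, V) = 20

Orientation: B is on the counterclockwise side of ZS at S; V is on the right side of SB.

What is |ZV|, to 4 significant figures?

62.01

∠ZSB = 130.4°, so SB runs at -18.8° + (180° − 130.4°) = 30.80° from the x-axis; with |SB| = 22.0, B = S + 22.0·(cos 30.80°, sin 30.80°) = (49.57, 0.8235). SB is perpendicular to BV; with |BV| = 20.0 on the right of SB, V = B + 20.0·(0.5120, -0.8590) = (59.81, -16.36). Then |ZV| = |V − Z| = 62.01.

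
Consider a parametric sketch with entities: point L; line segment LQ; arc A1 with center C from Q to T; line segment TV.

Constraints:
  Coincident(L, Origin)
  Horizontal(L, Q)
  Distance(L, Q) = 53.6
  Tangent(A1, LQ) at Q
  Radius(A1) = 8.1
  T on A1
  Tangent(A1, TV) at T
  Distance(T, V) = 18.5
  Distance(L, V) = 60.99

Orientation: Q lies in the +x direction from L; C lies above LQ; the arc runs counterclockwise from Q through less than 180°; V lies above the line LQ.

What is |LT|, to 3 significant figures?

62.1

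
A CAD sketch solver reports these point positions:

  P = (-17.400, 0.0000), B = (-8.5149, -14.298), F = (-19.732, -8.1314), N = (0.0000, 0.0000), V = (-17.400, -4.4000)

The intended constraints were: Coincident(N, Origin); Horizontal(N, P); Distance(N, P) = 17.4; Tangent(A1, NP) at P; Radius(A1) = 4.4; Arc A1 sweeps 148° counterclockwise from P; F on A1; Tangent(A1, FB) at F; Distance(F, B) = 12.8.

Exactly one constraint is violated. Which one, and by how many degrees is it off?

Tangent(A1, FB) at F — off by 3.20°.

N = (0.00, 0.00) ✓; N.y = 0.00, P.y = 0.00 ✓; |NP| = 17.40 ✓; ∠(VP, PN) = 90.00° ✓; |VP| = 4.400 ✓; bearing(V→F) − bearing(V→P) = 148.0° ✓; |VF| = 4.400 ✓; ∠(VF, FB) = 86.80° ✗; |FB| = 12.80 ✓.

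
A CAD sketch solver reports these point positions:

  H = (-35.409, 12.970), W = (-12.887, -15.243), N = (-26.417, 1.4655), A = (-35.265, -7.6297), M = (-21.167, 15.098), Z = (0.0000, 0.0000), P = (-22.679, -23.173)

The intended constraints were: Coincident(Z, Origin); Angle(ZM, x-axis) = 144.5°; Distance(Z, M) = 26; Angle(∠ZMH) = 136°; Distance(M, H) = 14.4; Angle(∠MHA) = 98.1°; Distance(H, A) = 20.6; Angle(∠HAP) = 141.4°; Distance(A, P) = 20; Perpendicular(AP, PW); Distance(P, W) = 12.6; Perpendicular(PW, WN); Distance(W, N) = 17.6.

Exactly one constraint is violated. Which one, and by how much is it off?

Distance(W, N) = 17.6 — off by 3.90.

Z = (0.00, 0.00) ✓; ZM at 144.5° ✓; |ZM| = 26.00 ✓; ∠ZMH = 136.0° ✓; |MH| = 14.40 ✓; ∠MHA = 98.10° ✓; |HA| = 20.60 ✓; ∠HAP = 141.4° ✓; |AP| = 20.00 ✓; ∠(AP, PW) = 90.00° ✓; |PW| = 12.60 ✓; ∠(PW, WN) = 90.00° ✓; |WN| = 21.50 ✗.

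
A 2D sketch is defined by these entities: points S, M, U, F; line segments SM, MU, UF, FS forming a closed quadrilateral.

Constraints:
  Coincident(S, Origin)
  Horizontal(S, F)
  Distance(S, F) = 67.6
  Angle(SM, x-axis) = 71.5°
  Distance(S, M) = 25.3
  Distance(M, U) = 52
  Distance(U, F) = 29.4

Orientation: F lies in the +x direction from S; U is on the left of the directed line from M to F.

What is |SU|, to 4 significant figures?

66.22

S is at the origin; S and F share the same y with |SF| = 67.6 and F in +x, so F = (67.6, 0). SM runs at 71.5° with |SM| = 25.3, so M = (8.028, 23.99). U is determined by |MU| = 52.0 and |UF| = 29.4 together: it lies at the intersection of circle(M, 52.0) and circle(F, 29.4). With |MF| = 64.22, the foot of the radical line on MF is 46.43 from M and the perpendicular offset is √(52.0² − 46.43²) = 23.41. Taking the left-of-MF solution: U = (59.84, 28.36).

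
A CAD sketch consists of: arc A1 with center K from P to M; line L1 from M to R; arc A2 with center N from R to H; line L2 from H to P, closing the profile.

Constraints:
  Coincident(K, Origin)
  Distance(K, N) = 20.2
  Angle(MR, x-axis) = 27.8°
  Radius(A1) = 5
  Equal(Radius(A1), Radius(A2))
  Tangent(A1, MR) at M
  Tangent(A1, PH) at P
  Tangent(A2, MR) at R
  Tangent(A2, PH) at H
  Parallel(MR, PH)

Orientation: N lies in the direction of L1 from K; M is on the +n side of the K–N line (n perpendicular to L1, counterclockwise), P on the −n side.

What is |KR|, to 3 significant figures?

20.8

The slot axis is L1's direction at 27.8°, so u = (cos 27.8°, sin 27.8°) = (0.885, 0.466) and n = (−sin 27.8°, cos 27.8°) = (-0.466, 0.885). K is at the origin and N lies 20.2 along u from K, so N = 20.2·u = (17.9, 9.42). Tangency of A1 to both parallel lines with radius 5.0 puts M and P at K ± 5.0·n: M = (-2.33, 4.42), P = (2.33, -4.42). Equal radii place R and H the same way about N: R = N + 5.0·n = (15.5, 13.8), H = N − 5.0·n = (20.2, 5.00). Then |KR| = |R − K| = 20.8.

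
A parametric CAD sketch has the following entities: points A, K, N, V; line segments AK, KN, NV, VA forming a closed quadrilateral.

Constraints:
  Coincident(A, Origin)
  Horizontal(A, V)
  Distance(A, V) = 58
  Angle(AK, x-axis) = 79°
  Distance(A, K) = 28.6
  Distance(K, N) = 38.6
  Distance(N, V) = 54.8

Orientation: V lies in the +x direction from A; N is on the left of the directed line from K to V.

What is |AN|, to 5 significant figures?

62.549

A is at the origin; A and V share the same y with |AV| = 58.0 and V in +x, so V = (58.0, 0). AK runs at 79.0° with |AK| = 28.6, so K = (5.4571, 28.075). N is determined by |KN| = 38.6 and |NV| = 54.8 together: it lies at the intersection of circle(K, 38.6) and circle(V, 54.8). With |KV| = 59.573, the foot of the radical line on KV is 17.087 from K and the perpendicular offset is √(38.6² − 17.087²) = 34.612. Taking the left-of-KV solution: N = (36.839, 50.550).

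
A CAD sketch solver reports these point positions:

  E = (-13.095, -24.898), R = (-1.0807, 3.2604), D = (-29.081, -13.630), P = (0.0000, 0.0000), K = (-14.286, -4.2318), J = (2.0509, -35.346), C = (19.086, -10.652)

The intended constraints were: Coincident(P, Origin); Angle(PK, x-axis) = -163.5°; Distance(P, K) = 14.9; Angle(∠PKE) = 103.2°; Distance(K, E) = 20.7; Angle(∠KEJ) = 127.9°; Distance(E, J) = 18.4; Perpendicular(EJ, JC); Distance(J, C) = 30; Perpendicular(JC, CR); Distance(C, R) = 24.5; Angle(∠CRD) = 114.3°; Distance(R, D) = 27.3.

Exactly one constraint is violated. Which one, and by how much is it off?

Distance(R, D) = 27.3 — off by 5.40.

P = (0.00, 0.00) ✓; PK at -163.5° ✓; |PK| = 14.90 ✓; ∠PKE = 103.2° ✓; |KE| = 20.70 ✓; ∠KEJ = 127.9° ✓; |EJ| = 18.40 ✓; ∠(EJ, JC) = 90.00° ✓; |JC| = 30.00 ✓; ∠(JC, CR) = 90.00° ✓; |CR| = 24.50 ✓; ∠CRD = 114.3° ✓; |RD| = 32.70 ✗.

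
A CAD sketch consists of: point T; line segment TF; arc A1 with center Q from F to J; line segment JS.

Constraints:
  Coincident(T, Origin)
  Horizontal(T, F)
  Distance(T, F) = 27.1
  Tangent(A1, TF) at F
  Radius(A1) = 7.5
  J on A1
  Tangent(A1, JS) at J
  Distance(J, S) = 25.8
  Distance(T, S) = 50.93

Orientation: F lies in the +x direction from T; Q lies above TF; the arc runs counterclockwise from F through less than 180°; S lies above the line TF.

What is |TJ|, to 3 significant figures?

34.8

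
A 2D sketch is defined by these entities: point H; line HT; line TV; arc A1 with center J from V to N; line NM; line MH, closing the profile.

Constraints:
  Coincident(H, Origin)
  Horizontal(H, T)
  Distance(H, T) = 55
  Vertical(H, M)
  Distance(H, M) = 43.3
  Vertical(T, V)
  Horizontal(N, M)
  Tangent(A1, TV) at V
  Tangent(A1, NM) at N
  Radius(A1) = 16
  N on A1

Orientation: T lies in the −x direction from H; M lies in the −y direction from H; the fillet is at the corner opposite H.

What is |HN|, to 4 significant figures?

58.27

H is at the origin; HT is horizontal with |HT| = 55.0 and T on the −x side, so T = (-55.00, 0.000). HM is vertical with |HM| = 43.3 and M on the −y side, so M = (0.000, -43.30). The virtual corner opposite H is at (-55.00, -43.30). Tangency of A1 to TV means the radius JV is perpendicular to TV and tangency of A1 to NM means the radius JN is perpendicular to NM, with radius 16.0, so the center J sits 16.0 in from both sides at J = (-39.00, -27.30). That places the tangent points at V = (-55.00, -27.30) on TV and N = (-39.00, -43.30) on NM. Then |HN| = |N − H| = 58.27.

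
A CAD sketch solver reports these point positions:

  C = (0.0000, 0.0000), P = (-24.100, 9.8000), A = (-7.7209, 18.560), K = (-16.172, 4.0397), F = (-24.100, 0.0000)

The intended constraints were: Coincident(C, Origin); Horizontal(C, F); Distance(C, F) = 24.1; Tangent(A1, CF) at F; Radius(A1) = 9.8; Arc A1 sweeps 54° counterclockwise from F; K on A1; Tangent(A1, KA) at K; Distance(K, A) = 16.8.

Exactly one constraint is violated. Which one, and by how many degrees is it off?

Tangent(A1, KA) at K — off by 5.80°.

C = (0.00, 0.00) ✓; C.y = 0.00, F.y = 0.00 ✓; |CF| = 24.10 ✓; ∠(PF, FC) = 90.00° ✓; |PF| = 9.800 ✓; bearing(P→K) − bearing(P→F) = 54.00° ✓; |PK| = 9.800 ✓; ∠(PK, KA) = 84.20° ✗; |KA| = 16.80 ✓.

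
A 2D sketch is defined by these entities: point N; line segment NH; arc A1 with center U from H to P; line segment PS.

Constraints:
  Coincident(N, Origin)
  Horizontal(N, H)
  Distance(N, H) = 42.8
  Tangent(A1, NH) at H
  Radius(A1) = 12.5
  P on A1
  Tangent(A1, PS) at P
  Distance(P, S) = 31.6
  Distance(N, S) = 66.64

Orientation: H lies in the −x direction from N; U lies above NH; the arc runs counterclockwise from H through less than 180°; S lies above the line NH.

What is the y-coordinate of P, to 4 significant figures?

18.87

Checks: |UP| = 12.50 ✓; ∠(UP, PS) = 90.00° ✓; |PS| = 31.60 ✓; |NS| = 66.64 ✓.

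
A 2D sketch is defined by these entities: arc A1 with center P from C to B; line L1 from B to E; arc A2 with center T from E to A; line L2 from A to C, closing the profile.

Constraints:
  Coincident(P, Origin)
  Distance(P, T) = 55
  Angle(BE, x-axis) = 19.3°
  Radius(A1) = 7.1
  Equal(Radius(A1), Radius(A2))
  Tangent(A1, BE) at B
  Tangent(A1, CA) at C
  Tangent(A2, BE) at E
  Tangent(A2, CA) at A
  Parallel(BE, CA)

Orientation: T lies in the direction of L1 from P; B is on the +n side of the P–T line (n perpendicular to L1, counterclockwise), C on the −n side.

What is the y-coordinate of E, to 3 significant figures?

24.9

The slot axis is L1's direction at 19.3°, so u = (cos 19.3°, sin 19.3°) = (0.944, 0.331) and n = (−sin 19.3°, cos 19.3°) = (-0.331, 0.944). P is at the origin and T lies 55.0 along u from P, so T = 55.0·u = (51.9, 18.2). Tangency of A1 to both parallel lines with radius 7.1 puts B and C at P ± 7.1·n: B = (-2.35, 6.70), C = (2.35, -6.70). Equal radii place E and A the same way about T: E = T + 7.1·n = (49.6, 24.9), A = T − 7.1·n = (54.3, 11.5). So E.y = 24.9.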